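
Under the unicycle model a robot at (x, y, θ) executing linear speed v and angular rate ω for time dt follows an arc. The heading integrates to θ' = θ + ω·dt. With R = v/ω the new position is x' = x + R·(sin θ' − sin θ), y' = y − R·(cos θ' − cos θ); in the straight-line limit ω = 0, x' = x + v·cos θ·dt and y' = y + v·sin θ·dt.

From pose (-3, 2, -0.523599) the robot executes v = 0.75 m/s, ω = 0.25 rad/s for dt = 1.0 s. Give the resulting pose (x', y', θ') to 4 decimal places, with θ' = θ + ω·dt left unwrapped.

(-2.3106, 1.7097, -0.2736)

θ' = -0.5236 + 0.25·1.0 = -0.2736
R = v/ω = 0.75/0.25 = 3.0000
x' = -3 + 3.0000·(sin -0.2736 − sin -0.5236) = -2.3106
y' = 2 − 3.0000·(cos -0.2736 − cos -0.5236) = 1.7097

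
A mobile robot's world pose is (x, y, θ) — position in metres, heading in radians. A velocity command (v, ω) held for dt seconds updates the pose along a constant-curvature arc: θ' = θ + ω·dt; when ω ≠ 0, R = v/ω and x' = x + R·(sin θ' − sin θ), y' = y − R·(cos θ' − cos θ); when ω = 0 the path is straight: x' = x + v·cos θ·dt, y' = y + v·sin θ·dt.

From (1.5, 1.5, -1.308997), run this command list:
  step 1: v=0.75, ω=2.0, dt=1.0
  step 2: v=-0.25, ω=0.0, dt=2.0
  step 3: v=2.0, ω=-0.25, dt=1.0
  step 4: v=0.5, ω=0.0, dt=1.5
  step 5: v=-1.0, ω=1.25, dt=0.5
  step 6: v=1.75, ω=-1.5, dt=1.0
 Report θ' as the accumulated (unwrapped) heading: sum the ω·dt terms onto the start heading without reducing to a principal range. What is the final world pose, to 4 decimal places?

step 1: θ'=0.6910 (R=0.3750) → pose (2.1012, 1.3081, 0.6910)
step 2: θ'=0.6910 (straight) → pose (1.7159, 0.9894, 0.6910)
step 3: θ'=0.4410 (R=-8.0000) → pose (3.3996, 2.0592, 0.4410)
step 4: θ'=0.4410 (straight) → pose (4.0779, 2.3793, 0.4410)
step 5: θ'=1.0660 (R=-0.8000) → pose (3.7191, 2.0427, 1.0660)
step 6: θ'=-0.4340 (R=-1.1667) → pose (5.2309, 2.5370, -0.4340)

(5.2309, 2.5370, -0.4340)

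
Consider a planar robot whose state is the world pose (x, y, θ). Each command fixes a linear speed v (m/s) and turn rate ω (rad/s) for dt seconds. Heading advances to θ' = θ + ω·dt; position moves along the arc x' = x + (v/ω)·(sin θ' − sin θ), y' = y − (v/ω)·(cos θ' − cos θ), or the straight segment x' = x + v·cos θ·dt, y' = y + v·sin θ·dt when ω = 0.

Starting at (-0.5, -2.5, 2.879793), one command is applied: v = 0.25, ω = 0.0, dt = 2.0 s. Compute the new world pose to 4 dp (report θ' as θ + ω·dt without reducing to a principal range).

θ' = 2.8798 + 0.0·2.0 = 2.8798
ω = 0 → straight: x' = -0.5 + 0.25·cos(2.8798)·2.0 = -0.9830
y' = -2.5 + 0.25·sin(2.8798)·2.0 = -2.3706

(-0.9830, -2.3706, 2.8798)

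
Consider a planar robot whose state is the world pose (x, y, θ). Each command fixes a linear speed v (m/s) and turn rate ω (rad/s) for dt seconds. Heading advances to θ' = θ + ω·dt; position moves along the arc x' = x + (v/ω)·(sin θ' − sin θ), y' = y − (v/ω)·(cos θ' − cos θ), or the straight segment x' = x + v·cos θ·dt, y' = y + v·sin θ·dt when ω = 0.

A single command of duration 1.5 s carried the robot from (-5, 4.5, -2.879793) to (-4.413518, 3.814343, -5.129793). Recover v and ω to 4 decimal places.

Δθ = -5.129793 − -2.879793 = -2.250000
ω = Δθ/dt = -2.250000/1.5 = -1.5000
R = −Δy/(cos θ' − cos θ) = 0.5000
v = R·ω = 0.5000·-1.5000 = -0.7500

v = -0.7500, ω = -1.5000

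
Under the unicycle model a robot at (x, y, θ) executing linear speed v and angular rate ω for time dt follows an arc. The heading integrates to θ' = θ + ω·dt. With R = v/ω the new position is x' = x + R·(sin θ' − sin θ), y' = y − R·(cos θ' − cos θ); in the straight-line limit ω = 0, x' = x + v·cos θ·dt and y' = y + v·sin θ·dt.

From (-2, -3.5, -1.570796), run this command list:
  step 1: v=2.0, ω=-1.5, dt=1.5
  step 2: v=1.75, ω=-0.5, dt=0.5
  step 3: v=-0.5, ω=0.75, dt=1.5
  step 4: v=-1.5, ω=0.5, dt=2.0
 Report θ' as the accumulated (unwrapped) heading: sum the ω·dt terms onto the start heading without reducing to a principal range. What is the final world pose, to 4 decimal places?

step 1: θ'=-3.8208 (R=-1.3333) → pose (-4.1709, -4.5374, -3.8208)
step 2: θ'=-4.0708 (R=-3.5000) → pose (-4.7763, -3.9088, -4.0708)
step 3: θ'=-2.9458 (R=-0.6667) → pose (-4.1125, -4.1638, -2.9458)
step 4: θ'=-1.9458 (R=-3.0000) → pose (-1.9046, -2.3199, -1.9458)

(-1.9046, -2.3199, -1.9458)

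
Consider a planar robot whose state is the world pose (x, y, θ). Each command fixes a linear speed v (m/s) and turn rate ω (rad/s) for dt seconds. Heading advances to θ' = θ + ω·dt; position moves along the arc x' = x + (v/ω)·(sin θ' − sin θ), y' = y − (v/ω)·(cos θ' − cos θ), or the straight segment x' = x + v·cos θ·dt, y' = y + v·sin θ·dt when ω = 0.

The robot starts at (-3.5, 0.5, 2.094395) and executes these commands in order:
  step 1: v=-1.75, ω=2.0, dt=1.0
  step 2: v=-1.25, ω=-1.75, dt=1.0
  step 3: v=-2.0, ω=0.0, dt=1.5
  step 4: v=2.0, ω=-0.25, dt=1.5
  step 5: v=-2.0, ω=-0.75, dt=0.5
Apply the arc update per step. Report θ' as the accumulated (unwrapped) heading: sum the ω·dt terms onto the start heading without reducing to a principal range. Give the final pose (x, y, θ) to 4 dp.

(-0.2811, -0.1178, 1.5944)

step 1: θ'=4.0944 (R=-0.8750) → pose (-2.0291, 0.4305, 4.0944)
step 2: θ'=2.3444 (R=0.7143) → pose (-0.9359, 0.5157, 2.3444)
step 3: θ'=2.3444 (straight) → pose (1.1603, -1.6305, 2.3444)
step 4: θ'=1.9694 (R=-8.0000) → pose (-0.4894, 0.8542, 1.9694)
step 5: θ'=1.5944 (R=2.6667) → pose (-0.2811, -0.1178, 1.5944)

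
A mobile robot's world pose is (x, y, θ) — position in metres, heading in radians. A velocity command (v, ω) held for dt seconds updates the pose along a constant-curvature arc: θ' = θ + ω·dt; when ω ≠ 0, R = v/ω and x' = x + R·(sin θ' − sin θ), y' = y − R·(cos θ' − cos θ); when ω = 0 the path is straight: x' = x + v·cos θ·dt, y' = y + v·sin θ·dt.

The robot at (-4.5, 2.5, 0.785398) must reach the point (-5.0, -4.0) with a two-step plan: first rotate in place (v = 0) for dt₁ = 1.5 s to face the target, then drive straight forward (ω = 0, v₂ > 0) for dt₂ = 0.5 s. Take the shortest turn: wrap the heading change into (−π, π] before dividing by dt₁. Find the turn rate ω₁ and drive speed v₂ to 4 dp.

heading to target = atan2(-4−2.5, -5−-4.5) = -1.6476
Δθ = wrap(-1.6476 − 0.7854) = -2.4330; ω₁ = Δθ/dt₁ = -1.6220
distance = √((-5−-4.5)² + (-4−2.5)²) = 6.5192; v₂ = distance/dt₂ = 13.0384

ω₁ = -1.6220, v₂ = 13.0384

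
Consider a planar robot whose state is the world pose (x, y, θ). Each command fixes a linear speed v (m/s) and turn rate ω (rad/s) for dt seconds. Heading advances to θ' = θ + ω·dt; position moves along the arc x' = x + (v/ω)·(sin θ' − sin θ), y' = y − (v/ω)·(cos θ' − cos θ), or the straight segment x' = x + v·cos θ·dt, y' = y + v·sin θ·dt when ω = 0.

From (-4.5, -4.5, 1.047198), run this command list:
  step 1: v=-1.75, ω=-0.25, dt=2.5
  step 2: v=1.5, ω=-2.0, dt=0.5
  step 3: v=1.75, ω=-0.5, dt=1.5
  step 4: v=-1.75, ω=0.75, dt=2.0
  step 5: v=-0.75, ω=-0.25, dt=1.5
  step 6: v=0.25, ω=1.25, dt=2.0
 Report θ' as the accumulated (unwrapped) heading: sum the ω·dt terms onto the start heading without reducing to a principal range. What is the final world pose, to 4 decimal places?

step 1: θ'=0.4222 (R=7.0000) → pose (-7.6938, -7.3853, 0.4222)
step 2: θ'=-0.5778 (R=-0.7500) → pose (-6.9769, -7.4412, -0.5778)
step 3: θ'=-1.3278 (R=-3.5000) → pose (-5.4913, -9.5309, -1.3278)
step 4: θ'=0.1722 (R=-2.3333) → pose (-8.1559, -7.7935, 0.1722)
step 5: θ'=-0.2028 (R=3.0000) → pose (-9.2742, -7.7764, -0.2028)
step 6: θ'=2.2972 (R=0.2000) → pose (-9.0844, -7.4477, 2.2972)

(-9.0844, -7.4477, 2.2972)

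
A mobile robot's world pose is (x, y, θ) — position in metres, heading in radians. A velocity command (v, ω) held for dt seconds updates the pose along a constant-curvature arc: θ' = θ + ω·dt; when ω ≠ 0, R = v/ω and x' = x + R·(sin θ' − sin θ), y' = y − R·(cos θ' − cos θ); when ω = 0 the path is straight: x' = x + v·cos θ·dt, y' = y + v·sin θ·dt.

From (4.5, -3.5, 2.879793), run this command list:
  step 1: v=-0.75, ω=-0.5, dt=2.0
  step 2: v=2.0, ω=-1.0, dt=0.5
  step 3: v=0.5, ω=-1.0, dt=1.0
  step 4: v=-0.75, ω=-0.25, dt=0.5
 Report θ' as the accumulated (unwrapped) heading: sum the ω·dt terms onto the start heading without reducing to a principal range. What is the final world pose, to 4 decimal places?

step 1: θ'=1.8798 (R=1.5000) → pose (5.5407, -4.4927, 1.8798)
step 2: θ'=1.3798 (R=-2.0000) → pose (5.4824, -3.5048, 1.3798)
step 3: θ'=0.3798 (R=-0.5000) → pose (5.7879, -3.1354, 0.3798)
step 4: θ'=0.2548 (R=3.0000) → pose (5.4319, -3.2523, 0.2548)

(5.4319, -3.2523, 0.2548)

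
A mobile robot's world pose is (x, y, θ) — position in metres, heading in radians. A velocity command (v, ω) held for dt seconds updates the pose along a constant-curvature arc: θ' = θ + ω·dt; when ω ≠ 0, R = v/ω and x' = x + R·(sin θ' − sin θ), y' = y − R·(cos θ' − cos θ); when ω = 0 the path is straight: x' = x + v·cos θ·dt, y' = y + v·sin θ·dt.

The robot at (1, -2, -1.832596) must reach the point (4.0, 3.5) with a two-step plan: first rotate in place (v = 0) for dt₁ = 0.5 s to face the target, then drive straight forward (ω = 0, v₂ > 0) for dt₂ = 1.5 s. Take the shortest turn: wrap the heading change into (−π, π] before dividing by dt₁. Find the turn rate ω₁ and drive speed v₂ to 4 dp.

ω₁ = 5.8081, v₂ = 4.1767

heading to target = atan2(3.5−-2, 4−1) = 1.0714
Δθ = wrap(1.0714 − -1.8326) = 2.9040; ω₁ = Δθ/dt₁ = 5.8081
distance = √((4−1)² + (3.5−-2)²) = 6.2650; v₂ = distance/dt₂ = 4.1767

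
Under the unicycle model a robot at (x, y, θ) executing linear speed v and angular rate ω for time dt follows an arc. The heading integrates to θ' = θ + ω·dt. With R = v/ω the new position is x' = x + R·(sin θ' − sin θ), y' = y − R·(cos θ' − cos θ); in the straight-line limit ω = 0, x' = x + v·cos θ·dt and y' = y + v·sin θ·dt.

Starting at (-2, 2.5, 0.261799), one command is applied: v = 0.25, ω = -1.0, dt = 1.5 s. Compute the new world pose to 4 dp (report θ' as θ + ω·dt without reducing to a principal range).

(-1.6990, 2.3401, -1.2382)

θ' = 0.2618 + -1.0·1.5 = -1.2382
R = v/ω = 0.25/-1.0 = -0.2500
x' = -2 + -0.2500·(sin -1.2382 − sin 0.2618) = -1.6990
y' = 2.5 − -0.2500·(cos -1.2382 − cos 0.2618) = 2.3401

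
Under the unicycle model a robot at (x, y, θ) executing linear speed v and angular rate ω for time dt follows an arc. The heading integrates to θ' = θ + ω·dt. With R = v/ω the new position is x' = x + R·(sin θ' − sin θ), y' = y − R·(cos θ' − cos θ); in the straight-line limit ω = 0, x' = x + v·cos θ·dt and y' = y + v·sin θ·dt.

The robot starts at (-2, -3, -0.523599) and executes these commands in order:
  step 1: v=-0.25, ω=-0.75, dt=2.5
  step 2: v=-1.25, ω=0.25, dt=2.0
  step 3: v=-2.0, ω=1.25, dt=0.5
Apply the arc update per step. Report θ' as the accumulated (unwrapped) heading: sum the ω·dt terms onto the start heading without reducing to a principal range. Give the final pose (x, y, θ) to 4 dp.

step 1: θ'=-2.3986 (R=0.3333) → pose (-2.0588, -2.4658, -2.3986)
step 2: θ'=-1.8986 (R=-5.0000) → pose (-0.7075, -0.3934, -1.8986)
step 3: θ'=-1.2736 (R=-1.6000) → pose (-0.6925, 0.5903, -1.2736)

(-0.6925, 0.5903, -1.2736)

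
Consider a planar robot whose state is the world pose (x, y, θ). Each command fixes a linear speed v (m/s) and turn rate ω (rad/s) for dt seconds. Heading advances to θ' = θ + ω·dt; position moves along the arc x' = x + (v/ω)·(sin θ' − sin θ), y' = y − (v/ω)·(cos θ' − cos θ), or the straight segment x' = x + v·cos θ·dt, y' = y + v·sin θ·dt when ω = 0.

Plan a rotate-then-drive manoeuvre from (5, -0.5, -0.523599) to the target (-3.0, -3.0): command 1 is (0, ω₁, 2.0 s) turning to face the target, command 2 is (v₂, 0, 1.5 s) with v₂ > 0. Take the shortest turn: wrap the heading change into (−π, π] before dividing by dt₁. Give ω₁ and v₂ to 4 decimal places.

heading to target = atan2(-3−-0.5, -3−5) = -2.8387
Δθ = wrap(-2.8387 − -0.5236) = -2.3151; ω₁ = Δθ/dt₁ = -1.1576
distance = √((-3−5)² + (-3−-0.5)²) = 8.3815; v₂ = distance/dt₂ = 5.5877

ω₁ = -1.1576, v₂ = 5.5877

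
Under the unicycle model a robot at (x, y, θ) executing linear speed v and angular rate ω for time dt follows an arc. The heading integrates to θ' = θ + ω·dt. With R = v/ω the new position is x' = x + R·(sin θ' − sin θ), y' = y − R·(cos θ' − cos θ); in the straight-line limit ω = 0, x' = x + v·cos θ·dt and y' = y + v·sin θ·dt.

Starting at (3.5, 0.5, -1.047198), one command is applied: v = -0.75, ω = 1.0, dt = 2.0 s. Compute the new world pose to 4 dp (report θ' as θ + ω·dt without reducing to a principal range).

(2.2392, 0.5596, 0.9528)

θ' = -1.0472 + 1.0·2.0 = 0.9528
R = v/ω = -0.75/1.0 = -0.7500
x' = 3.5 + -0.7500·(sin 0.9528 − sin -1.0472) = 2.2392
y' = 0.5 − -0.7500·(cos 0.9528 − cos -1.0472) = 0.5596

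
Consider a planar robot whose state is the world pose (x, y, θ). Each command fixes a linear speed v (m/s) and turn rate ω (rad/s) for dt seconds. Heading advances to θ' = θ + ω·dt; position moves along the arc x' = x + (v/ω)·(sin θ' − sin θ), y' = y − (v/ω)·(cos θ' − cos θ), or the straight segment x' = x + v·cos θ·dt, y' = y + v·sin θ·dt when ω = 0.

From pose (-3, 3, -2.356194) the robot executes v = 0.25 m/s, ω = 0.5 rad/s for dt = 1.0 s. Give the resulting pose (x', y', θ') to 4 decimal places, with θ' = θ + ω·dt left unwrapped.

(-3.1262, 2.7872, -1.8562)

θ' = -2.3562 + 0.5·1.0 = -1.8562
R = v/ω = 0.25/0.5 = 0.5000
x' = -3 + 0.5000·(sin -1.8562 − sin -2.3562) = -3.1262
y' = 3 − 0.5000·(cos -1.8562 − cos -2.3562) = 2.7872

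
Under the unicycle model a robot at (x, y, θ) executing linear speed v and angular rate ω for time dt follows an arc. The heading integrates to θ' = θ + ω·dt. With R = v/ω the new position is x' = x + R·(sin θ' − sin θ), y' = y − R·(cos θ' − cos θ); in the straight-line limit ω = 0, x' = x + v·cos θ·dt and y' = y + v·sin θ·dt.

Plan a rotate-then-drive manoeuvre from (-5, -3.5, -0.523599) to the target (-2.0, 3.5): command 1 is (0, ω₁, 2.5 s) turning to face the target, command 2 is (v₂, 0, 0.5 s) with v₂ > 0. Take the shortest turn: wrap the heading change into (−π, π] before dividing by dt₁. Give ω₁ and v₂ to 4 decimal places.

ω₁ = 0.6758, v₂ = 15.2315

heading to target = atan2(3.5−-3.5, -2−-5) = 1.1659
Δθ = wrap(1.1659 − -0.5236) = 1.6895; ω₁ = Δθ/dt₁ = 0.6758
distance = √((-2−-5)² + (3.5−-3.5)²) = 7.6158; v₂ = distance/dt₂ = 15.2315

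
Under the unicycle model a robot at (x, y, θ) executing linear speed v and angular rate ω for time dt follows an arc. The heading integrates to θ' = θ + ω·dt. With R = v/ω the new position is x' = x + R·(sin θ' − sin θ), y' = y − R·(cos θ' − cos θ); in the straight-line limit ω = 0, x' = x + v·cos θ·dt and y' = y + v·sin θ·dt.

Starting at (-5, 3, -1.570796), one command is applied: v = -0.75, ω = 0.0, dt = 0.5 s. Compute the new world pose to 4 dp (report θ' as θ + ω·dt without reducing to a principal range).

θ' = -1.5708 + 0.0·0.5 = -1.5708
ω = 0 → straight: x' = -5 + -0.75·cos(-1.5708)·0.5 = -5.0000
y' = 3 + -0.75·sin(-1.5708)·0.5 = 3.3750

(-5.0000, 3.3750, -1.5708)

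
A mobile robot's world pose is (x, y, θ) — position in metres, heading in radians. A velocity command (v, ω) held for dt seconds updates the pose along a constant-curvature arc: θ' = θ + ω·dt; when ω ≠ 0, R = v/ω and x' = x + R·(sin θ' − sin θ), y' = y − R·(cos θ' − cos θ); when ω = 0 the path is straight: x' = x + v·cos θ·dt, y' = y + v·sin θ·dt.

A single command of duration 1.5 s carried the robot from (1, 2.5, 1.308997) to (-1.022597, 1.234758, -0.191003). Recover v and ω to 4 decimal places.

v = -1.7500, ω = -1.0000

Δθ = -0.191003 − 1.308997 = -1.500000
ω = Δθ/dt = -1.500000/1.5 = -1.0000
R = Δx/(sin θ' − sin θ) = 1.7500
v = R·ω = 1.7500·-1.0000 = -1.7500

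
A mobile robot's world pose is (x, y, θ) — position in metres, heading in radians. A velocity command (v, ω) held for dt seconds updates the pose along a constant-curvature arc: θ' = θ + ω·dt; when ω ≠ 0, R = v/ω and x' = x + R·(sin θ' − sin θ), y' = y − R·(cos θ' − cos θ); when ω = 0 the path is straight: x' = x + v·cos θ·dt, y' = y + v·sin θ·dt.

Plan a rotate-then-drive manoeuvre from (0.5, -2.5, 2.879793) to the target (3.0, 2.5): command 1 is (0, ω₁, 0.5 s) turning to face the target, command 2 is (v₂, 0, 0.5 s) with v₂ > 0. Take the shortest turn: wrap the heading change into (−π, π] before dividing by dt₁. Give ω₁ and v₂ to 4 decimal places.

heading to target = atan2(2.5−-2.5, 3−0.5) = 1.1071
Δθ = wrap(1.1071 − 2.8798) = -1.7726; ω₁ = Δθ/dt₁ = -3.5453
distance = √((3−0.5)² + (2.5−-2.5)²) = 5.5902; v₂ = distance/dt₂ = 11.1803

ω₁ = -3.5453, v₂ = 11.1803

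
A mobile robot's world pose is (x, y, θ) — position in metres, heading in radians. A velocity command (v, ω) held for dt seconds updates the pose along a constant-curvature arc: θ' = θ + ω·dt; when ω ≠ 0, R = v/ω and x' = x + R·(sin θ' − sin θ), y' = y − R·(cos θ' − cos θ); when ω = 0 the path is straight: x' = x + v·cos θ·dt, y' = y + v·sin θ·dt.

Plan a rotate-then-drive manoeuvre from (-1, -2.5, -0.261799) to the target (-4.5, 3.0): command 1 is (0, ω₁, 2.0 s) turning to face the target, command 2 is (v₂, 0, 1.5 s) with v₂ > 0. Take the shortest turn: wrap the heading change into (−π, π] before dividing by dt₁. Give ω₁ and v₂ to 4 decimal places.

ω₁ = 1.1997, v₂ = 4.3461

heading to target = atan2(3−-2.5, -4.5−-1) = 2.1375
Δθ = wrap(2.1375 − -0.2618) = 2.3993; ω₁ = Δθ/dt₁ = 1.1997
distance = √((-4.5−-1)² + (3−-2.5)²) = 6.5192; v₂ = distance/dt₂ = 4.3461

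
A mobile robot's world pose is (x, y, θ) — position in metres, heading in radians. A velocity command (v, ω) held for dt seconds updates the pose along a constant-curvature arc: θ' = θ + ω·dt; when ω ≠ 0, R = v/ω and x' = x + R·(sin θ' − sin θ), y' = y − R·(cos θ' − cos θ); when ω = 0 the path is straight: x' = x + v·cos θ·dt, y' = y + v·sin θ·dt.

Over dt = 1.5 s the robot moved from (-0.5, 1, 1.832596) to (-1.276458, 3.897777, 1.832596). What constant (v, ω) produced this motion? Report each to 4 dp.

v = 2.0000, ω = 0.0000

Δθ = 1.832596 − 1.832596 = 0.000000
ω = Δθ/dt = 0.000000/1.5 = 0.0000
ω = 0 → v = (Δx·cos θ + Δy·sin θ)/dt = 2.0000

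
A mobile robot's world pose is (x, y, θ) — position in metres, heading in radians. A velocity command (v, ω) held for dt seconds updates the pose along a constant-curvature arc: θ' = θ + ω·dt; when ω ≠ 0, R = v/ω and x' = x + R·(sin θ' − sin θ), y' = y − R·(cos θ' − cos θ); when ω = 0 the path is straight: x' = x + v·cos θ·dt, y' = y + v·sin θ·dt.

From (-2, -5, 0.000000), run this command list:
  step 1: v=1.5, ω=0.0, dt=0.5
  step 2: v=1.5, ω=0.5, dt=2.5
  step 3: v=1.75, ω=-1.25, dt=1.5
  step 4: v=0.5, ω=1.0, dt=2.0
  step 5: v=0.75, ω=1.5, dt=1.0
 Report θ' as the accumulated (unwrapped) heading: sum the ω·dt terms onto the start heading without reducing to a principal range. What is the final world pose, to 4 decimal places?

step 1: θ'=0.0000 (straight) → pose (-1.2500, -5.0000, 0.0000)
step 2: θ'=1.2500 (R=3.0000) → pose (1.5970, -2.9460, 1.2500)
step 3: θ'=-0.6250 (R=-1.4000) → pose (3.7447, -2.2521, -0.6250)
step 4: θ'=1.3750 (R=0.5000) → pose (4.5277, -1.9439, 1.3750)
step 5: θ'=2.8750 (R=0.5000) → pose (4.1689, -1.3643, 2.8750)

(4.1689, -1.3643, 2.8750)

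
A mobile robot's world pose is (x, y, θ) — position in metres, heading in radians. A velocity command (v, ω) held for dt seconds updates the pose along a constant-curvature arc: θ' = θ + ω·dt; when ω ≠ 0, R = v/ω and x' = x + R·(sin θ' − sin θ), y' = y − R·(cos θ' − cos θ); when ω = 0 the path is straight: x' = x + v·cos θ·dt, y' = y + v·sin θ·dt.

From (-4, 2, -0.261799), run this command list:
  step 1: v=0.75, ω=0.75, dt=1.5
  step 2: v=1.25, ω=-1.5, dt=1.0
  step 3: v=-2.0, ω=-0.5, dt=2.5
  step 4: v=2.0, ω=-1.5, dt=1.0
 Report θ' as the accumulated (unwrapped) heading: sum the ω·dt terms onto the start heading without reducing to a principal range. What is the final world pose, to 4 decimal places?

step 1: θ'=0.8632 (R=1.0000) → pose (-2.9813, 2.3159, 0.8632)
step 2: θ'=-0.6368 (R=-0.8333) → pose (-1.8525, 2.4442, -0.6368)
step 3: θ'=-1.8868 (R=4.0000) → pose (-3.2759, 6.9033, -1.8868)
step 4: θ'=-3.3868 (R=-1.3333) → pose (-4.8669, 6.0242, -3.3868)

(-4.8669, 6.0242, -3.3868)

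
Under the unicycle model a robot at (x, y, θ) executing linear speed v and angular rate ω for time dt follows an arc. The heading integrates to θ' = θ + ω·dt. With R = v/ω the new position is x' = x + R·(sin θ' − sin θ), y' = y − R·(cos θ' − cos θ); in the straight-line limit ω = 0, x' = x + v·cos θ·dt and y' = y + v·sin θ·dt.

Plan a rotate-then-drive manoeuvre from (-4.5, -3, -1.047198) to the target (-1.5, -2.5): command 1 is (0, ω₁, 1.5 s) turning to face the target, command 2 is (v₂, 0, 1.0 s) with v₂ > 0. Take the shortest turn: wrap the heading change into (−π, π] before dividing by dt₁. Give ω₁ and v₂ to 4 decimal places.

ω₁ = 0.8082, v₂ = 3.0414

heading to target = atan2(-2.5−-3, -1.5−-4.5) = 0.1651
Δθ = wrap(0.1651 − -1.0472) = 1.2123; ω₁ = Δθ/dt₁ = 0.8082
distance = √((-1.5−-4.5)² + (-2.5−-3)²) = 3.0414; v₂ = distance/dt₂ = 3.0414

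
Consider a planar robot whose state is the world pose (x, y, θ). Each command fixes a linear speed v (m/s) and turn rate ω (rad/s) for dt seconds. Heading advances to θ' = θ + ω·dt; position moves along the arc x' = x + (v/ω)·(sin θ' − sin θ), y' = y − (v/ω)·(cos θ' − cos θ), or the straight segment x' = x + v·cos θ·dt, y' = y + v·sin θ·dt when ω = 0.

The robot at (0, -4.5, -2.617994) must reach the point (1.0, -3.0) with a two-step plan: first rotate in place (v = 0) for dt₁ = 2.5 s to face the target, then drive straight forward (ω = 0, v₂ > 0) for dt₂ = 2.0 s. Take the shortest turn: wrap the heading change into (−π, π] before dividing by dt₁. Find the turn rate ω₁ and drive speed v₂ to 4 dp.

heading to target = atan2(-3−-4.5, 1−0) = 0.9828
Δθ = wrap(0.9828 − -2.6180) = -2.6824; ω₁ = Δθ/dt₁ = -1.0730
distance = √((1−0)² + (-3−-4.5)²) = 1.8028; v₂ = distance/dt₂ = 0.9014

ω₁ = -1.0730, v₂ = 0.9014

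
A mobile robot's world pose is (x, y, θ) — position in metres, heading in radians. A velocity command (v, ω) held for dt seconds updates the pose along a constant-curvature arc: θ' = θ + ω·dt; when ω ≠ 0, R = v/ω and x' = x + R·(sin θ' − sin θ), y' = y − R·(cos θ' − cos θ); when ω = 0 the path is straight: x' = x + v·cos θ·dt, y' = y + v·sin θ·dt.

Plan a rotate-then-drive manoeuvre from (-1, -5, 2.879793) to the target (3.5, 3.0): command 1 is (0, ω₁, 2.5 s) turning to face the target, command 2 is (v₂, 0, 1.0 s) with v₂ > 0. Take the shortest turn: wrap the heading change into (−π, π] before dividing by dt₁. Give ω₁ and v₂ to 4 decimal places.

heading to target = atan2(3−-5, 3.5−-1) = 1.0584
Δθ = wrap(1.0584 − 2.8798) = -1.8214; ω₁ = Δθ/dt₁ = -0.7286
distance = √((3.5−-1)² + (3−-5)²) = 9.1788; v₂ = distance/dt₂ = 9.1788

ω₁ = -0.7286, v₂ = 9.1788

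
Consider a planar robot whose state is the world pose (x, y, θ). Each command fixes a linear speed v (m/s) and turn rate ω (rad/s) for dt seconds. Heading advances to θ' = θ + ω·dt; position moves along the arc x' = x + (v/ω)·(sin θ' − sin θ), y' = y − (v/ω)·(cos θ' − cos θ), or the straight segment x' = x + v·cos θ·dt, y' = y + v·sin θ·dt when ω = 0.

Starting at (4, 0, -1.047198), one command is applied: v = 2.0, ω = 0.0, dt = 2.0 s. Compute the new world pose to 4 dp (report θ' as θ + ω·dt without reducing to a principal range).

θ' = -1.0472 + 0.0·2.0 = -1.0472
ω = 0 → straight: x' = 4 + 2.0·cos(-1.0472)·2.0 = 6.0000
y' = 0 + 2.0·sin(-1.0472)·2.0 = -3.4641

(6.0000, -3.4641, -1.0472)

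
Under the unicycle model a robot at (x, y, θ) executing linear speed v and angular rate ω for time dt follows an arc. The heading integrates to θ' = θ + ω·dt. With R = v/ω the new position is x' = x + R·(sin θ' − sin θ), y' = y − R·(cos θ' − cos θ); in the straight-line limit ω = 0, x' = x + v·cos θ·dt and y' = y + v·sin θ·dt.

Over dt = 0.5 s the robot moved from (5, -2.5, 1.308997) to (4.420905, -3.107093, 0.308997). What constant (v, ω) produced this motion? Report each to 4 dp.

Δθ = 0.308997 − 1.308997 = -1.000000
ω = Δθ/dt = -1.000000/0.5 = -2.0000
R = −Δy/(cos θ' − cos θ) = 0.8750
v = R·ω = 0.8750·-2.0000 = -1.7500

v = -1.7500, ω = -2.0000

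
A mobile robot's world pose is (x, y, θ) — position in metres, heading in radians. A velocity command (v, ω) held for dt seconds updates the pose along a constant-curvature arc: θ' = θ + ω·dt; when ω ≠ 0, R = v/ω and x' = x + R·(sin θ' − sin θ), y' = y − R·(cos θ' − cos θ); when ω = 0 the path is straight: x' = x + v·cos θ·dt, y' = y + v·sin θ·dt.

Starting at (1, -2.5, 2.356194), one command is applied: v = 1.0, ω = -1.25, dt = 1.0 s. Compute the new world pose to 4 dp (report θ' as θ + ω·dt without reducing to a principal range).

(0.8505, -1.5759, 1.1062)

θ' = 2.3562 + -1.25·1.0 = 1.1062
R = v/ω = 1.0/-1.25 = -0.8000
x' = 1 + -0.8000·(sin 1.1062 − sin 2.3562) = 0.8505
y' = -2.5 − -0.8000·(cos 1.1062 − cos 2.3562) = -1.5759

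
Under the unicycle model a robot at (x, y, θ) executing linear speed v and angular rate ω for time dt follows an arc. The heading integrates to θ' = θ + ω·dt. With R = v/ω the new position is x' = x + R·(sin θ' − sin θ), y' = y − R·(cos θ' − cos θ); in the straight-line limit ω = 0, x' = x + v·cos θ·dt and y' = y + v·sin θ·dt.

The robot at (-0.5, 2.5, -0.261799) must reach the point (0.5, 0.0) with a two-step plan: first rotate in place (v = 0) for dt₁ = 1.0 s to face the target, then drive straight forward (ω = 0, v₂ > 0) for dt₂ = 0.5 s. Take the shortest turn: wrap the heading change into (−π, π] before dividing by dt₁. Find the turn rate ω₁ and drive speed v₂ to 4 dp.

heading to target = atan2(0−2.5, 0.5−-0.5) = -1.1903
Δθ = wrap(-1.1903 − -0.2618) = -0.9285; ω₁ = Δθ/dt₁ = -0.9285
distance = √((0.5−-0.5)² + (0−2.5)²) = 2.6926; v₂ = distance/dt₂ = 5.3852

ω₁ = -0.9285, v₂ = 5.3852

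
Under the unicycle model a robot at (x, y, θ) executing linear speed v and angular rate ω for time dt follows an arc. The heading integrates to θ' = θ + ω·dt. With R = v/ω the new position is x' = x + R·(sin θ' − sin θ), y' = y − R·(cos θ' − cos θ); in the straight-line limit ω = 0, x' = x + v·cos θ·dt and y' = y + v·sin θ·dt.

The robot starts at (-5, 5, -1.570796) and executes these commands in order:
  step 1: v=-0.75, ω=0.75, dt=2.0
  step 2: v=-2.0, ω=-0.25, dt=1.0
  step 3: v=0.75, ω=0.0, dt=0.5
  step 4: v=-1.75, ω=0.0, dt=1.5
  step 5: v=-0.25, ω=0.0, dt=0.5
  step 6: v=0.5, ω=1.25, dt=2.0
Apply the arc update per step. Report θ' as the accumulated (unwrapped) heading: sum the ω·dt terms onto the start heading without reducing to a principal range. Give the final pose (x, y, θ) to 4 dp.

(-9.6854, 7.7427, 2.1792)

step 1: θ'=-0.0708 (R=-1.0000) → pose (-5.9293, 5.9975, -0.0708)
step 2: θ'=-0.3208 (R=8.0000) → pose (-7.8859, 6.3856, -0.3208)
step 3: θ'=-0.3208 (straight) → pose (-7.5301, 6.2673, -0.3208)
step 4: θ'=-0.3208 (straight) → pose (-10.0212, 7.0951, -0.3208)
step 5: θ'=-0.3208 (straight) → pose (-10.1398, 7.1345, -0.3208)
step 6: θ'=2.1792 (R=0.4000) → pose (-9.6854, 7.7427, 2.1792)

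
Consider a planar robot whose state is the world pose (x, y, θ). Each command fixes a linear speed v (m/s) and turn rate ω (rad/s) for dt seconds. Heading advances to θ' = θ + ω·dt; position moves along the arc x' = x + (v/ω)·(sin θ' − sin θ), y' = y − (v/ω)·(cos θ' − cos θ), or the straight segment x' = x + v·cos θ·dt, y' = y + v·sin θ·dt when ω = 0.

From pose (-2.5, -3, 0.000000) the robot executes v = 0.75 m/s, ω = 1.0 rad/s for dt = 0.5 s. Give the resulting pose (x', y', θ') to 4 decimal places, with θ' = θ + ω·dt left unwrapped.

(-2.1404, -2.9082, 0.5000)

θ' = 0.0000 + 1.0·0.5 = 0.5000
R = v/ω = 0.75/1.0 = 0.7500
x' = -2.5 + 0.7500·(sin 0.5000 − sin 0.0000) = -2.1404
y' = -3 − 0.7500·(cos 0.5000 − cos 0.0000) = -2.9082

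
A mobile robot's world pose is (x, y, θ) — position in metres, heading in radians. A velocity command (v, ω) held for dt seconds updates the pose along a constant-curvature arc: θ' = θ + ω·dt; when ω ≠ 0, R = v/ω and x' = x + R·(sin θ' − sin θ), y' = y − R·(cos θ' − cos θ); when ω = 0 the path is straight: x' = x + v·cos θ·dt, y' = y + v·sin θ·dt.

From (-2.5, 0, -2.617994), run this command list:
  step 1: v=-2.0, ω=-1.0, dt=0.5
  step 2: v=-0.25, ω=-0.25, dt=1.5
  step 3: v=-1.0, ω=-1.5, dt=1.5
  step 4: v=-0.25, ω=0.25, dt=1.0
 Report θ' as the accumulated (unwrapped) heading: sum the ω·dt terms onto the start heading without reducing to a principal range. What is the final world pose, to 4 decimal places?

(-1.2622, -1.1450, -5.4930)

step 1: θ'=-3.1180 (R=2.0000) → pose (-1.5472, 0.2674, -3.1180)
step 2: θ'=-3.4930 (R=1.0000) → pose (-1.1794, 0.2066, -3.4930)
step 3: θ'=-5.7430 (R=0.6667) → pose (-1.0660, -0.9911, -5.7430)
step 4: θ'=-5.4930 (R=-1.0000) → pose (-1.2622, -1.1450, -5.4930)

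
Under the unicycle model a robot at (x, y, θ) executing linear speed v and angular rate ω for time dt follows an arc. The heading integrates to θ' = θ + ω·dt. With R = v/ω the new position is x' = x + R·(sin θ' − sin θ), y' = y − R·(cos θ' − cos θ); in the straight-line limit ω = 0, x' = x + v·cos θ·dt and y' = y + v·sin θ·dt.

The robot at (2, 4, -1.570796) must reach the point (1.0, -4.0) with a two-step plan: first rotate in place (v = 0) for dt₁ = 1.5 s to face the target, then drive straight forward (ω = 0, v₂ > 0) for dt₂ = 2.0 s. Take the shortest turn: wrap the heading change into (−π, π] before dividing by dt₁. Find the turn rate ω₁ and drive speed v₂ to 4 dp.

heading to target = atan2(-4−4, 1−2) = -1.6952
Δθ = wrap(-1.6952 − -1.5708) = -0.1244; ω₁ = Δθ/dt₁ = -0.0829
distance = √((1−2)² + (-4−4)²) = 8.0623; v₂ = distance/dt₂ = 4.0311

ω₁ = -0.0829, v₂ = 4.0311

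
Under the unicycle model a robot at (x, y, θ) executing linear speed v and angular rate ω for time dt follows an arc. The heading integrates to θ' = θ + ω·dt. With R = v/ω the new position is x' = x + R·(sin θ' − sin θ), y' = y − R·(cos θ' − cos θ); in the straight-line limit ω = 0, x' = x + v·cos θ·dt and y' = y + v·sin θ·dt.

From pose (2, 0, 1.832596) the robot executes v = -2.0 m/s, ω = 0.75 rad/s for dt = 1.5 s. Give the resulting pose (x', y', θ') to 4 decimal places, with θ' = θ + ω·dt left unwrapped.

(4.0879, -1.9315, 2.9576)

θ' = 1.8326 + 0.75·1.5 = 2.9576
R = v/ω = -2.0/0.75 = -2.6667
x' = 2 + -2.6667·(sin 2.9576 − sin 1.8326) = 4.0879
y' = 0 − -2.6667·(cos 2.9576 − cos 1.8326) = -1.9315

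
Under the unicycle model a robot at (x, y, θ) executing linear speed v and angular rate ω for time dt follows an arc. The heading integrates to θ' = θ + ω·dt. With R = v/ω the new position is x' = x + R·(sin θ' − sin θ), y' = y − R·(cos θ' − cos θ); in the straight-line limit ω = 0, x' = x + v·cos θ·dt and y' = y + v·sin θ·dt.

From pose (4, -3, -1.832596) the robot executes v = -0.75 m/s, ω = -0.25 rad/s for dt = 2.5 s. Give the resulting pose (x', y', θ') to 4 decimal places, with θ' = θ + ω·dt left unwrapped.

(5.0021, -1.4513, -2.4576)

θ' = -1.8326 + -0.25·2.5 = -2.4576
R = v/ω = -0.75/-0.25 = 3.0000
x' = 4 + 3.0000·(sin -2.4576 − sin -1.8326) = 5.0021
y' = -3 − 3.0000·(cos -2.4576 − cos -1.8326) = -1.4513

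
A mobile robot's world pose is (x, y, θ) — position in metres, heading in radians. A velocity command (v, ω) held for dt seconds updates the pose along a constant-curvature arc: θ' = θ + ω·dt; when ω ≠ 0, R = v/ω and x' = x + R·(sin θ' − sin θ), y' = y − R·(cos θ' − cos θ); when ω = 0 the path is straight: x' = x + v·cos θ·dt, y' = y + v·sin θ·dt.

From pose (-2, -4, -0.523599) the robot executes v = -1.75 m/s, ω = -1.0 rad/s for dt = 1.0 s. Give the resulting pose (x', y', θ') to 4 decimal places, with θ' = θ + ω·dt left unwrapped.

θ' = -0.5236 + -1.0·1.0 = -1.5236
R = v/ω = -1.75/-1.0 = 1.7500
x' = -2 + 1.7500·(sin -1.5236 − sin -0.5236) = -2.8731
y' = -4 − 1.7500·(cos -1.5236 − cos -0.5236) = -2.5670

(-2.8731, -2.5670, -1.5236)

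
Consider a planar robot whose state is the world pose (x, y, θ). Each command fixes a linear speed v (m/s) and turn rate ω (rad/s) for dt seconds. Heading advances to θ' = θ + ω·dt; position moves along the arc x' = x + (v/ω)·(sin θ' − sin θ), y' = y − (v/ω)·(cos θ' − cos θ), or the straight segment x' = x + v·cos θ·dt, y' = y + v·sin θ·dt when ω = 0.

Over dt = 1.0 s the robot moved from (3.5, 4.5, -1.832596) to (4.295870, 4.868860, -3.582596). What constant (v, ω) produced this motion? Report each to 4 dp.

Δθ = -3.582596 − -1.832596 = -1.750000
ω = Δθ/dt = -1.750000/1.0 = -1.7500
R = Δx/(sin θ' − sin θ) = 0.5714
v = R·ω = 0.5714·-1.7500 = -1.0000

v = -1.0000, ω = -1.7500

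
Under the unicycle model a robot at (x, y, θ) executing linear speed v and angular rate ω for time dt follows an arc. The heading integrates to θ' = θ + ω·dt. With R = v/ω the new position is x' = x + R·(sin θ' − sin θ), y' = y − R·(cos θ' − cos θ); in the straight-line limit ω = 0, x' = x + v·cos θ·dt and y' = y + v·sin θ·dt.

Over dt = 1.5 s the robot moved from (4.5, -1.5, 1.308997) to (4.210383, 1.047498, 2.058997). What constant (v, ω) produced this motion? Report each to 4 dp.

v = 1.7500, ω = 0.5000

Δθ = 2.058997 − 1.308997 = 0.750000
ω = Δθ/dt = 0.750000/1.5 = 0.5000
R = −Δy/(cos θ' − cos θ) = 3.5000
v = R·ω = 3.5000·0.5000 = 1.7500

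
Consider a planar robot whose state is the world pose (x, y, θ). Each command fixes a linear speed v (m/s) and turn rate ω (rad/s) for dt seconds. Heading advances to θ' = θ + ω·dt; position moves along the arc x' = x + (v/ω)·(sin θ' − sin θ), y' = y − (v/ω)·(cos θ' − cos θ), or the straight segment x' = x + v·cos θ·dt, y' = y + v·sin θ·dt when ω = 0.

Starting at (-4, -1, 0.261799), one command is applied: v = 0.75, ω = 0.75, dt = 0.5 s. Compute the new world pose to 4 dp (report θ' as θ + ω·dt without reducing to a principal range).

θ' = 0.2618 + 0.75·0.5 = 0.6368
R = v/ω = 0.75/0.75 = 1.0000
x' = -4 + 1.0000·(sin 0.6368 − sin 0.2618) = -3.6642
y' = -1 − 1.0000·(cos 0.6368 − cos 0.2618) = -0.8381

(-3.6642, -0.8381, 0.6368)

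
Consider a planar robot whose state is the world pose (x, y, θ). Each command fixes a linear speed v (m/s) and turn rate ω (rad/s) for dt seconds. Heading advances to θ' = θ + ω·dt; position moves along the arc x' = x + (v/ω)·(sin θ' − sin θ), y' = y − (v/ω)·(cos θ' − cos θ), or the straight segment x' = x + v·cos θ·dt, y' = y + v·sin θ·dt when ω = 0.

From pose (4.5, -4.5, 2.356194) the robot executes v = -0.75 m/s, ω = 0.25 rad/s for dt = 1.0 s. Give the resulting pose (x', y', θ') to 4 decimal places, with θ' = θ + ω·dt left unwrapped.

(5.0908, -4.9589, 2.6062)

θ' = 2.3562 + 0.25·1.0 = 2.6062
R = v/ω = -0.75/0.25 = -3.0000
x' = 4.5 + -3.0000·(sin 2.6062 − sin 2.3562) = 5.0908
y' = -4.5 − -3.0000·(cos 2.6062 − cos 2.3562) = -4.9589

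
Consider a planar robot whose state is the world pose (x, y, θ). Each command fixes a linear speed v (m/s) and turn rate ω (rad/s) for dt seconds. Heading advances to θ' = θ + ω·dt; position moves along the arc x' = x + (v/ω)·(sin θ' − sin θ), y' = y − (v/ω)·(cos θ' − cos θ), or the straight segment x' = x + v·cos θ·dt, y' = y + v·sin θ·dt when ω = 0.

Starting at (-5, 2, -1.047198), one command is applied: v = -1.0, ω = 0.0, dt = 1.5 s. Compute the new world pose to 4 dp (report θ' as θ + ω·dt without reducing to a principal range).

θ' = -1.0472 + 0.0·1.5 = -1.0472
ω = 0 → straight: x' = -5 + -1.0·cos(-1.0472)·1.5 = -5.7500
y' = 2 + -1.0·sin(-1.0472)·1.5 = 3.2990

(-5.7500, 3.2990, -1.0472)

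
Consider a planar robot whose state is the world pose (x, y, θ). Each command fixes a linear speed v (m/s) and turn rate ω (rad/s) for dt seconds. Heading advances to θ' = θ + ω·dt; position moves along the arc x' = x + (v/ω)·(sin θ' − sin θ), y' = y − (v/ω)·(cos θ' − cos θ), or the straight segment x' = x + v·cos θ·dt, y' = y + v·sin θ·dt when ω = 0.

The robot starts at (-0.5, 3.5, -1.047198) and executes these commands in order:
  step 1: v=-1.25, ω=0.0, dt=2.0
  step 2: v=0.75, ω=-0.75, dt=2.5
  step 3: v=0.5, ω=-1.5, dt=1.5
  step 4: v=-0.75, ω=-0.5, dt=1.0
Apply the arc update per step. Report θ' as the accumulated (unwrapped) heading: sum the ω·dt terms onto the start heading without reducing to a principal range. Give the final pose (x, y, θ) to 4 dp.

(-3.2533, 4.0993, -5.6722)

step 1: θ'=-1.0472 (straight) → pose (-1.7500, 5.6651, -1.0472)
step 2: θ'=-2.9222 (R=-1.0000) → pose (-2.3984, 4.1890, -2.9222)
step 3: θ'=-5.1722 (R=-0.3333) → pose (-2.7696, 4.6623, -5.1722)
step 4: θ'=-5.6722 (R=1.5000) → pose (-3.2533, 4.0993, -5.6722)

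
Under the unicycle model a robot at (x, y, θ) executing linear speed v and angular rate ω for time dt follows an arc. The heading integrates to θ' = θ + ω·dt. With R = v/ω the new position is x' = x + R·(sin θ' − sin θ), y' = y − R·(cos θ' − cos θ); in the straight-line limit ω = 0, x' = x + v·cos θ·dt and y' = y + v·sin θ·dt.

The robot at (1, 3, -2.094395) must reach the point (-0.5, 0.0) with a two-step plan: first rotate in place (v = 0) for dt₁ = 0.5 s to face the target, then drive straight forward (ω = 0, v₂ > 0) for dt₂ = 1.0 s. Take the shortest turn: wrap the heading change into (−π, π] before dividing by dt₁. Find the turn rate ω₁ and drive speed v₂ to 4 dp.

heading to target = atan2(0−3, -0.5−1) = -2.0344
Δθ = wrap(-2.0344 − -2.0944) = 0.0600; ω₁ = Δθ/dt₁ = 0.1199
distance = √((-0.5−1)² + (0−3)²) = 3.3541; v₂ = distance/dt₂ = 3.3541

ω₁ = 0.1199, v₂ = 3.3541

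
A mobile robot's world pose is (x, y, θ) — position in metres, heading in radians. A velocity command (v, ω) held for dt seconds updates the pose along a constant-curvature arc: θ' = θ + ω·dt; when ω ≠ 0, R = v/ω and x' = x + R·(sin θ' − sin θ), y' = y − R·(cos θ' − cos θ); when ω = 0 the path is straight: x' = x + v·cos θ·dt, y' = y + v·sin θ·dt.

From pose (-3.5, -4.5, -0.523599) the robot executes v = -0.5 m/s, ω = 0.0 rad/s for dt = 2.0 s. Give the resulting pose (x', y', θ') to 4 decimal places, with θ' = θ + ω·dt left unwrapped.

θ' = -0.5236 + 0.0·2.0 = -0.5236
ω = 0 → straight: x' = -3.5 + -0.5·cos(-0.5236)·2.0 = -4.3660
y' = -4.5 + -0.5·sin(-0.5236)·2.0 = -4.0000

(-4.3660, -4.0000, -0.5236)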